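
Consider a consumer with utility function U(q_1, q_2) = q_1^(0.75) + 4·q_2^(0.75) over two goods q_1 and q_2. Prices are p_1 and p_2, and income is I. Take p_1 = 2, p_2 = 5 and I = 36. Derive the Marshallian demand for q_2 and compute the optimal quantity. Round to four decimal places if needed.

From the CES first-order condition, (1/4)·(q_2/q_1)^(0.25) = p_1/p_2.
Hence q_2/q_1 = (4·p_1/p_2)^(1/(0.25)), i.e. raised to the 4 power.
Substitute q_2 = (q_2/q_1)·q_1 into the budget: q_1* = I/(p_1 + p_2·(q_2/q_1)).
Numerically q_2/q_1 = 6.5536, so q_1* = 36/(2 + 5·6.5536) = 1.0354 and q_2* = 6.5536·1.0354 = 6.7858.

q_2* = 6.7858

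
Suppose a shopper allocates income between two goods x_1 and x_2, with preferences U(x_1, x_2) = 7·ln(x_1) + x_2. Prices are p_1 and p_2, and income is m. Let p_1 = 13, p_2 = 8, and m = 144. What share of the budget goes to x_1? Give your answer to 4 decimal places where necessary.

Set MRS = p_1/p_2: (7/x_1)/1 = p_1/p_2.
So x_1*(p_1,p_2) = 7·p_2/p_1, independent of income; and x_2* = (m − 7·p_2)/p_2.
At the given prices: x_1* = 7·8/13 = 4.3077, and x_2* = 11.
Expenditure on x_1: 13·4.3077 = 56; share = 0.3889.

share on x_1 = 0.3889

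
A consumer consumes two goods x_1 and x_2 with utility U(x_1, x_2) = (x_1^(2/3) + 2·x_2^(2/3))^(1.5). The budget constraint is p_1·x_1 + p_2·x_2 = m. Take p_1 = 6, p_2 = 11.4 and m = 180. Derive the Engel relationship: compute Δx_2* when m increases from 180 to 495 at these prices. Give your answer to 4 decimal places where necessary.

Δx_2* = 19.0398

MU_x_1 ∝ x_1^(-1/3), MU_x_2 ∝ 2·x_2^(-1/3), so MRS = (1/2)·(x_2/x_1)^(1/3) = p_1/p_2.
Hence x_2/x_1 = (2·p_1/p_2)^(1/(1/3)), i.e. raised to the 3 power.
With the ratio pinned down, the budget gives x_1* = m/(p_1 + p_2·(x_2/x_1)) and x_2* = (x_2/x_1)·x_1*.
Numerically x_2/x_1 = 1.166351, so x_1* = 180/(6 + 11.4·1.166351) = 9.3282 and x_2* = 1.166351·9.3282 = 10.8799.
At m' = 495: x_2* = 29.9198. Change: 29.9198 − 10.8799 = 19.0398.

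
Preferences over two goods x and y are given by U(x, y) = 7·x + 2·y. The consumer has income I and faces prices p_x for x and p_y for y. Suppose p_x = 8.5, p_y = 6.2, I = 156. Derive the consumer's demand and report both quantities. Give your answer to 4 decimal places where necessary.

Linear utility — the consumer picks whichever good has higher MU/price: 7/8.5 = 0.8235 vs 2/6.2 = 0.3226.
x gives more utility per dollar, so spend all income on x: x* = I/p_x, y* = 0.
Numerically: x* = 18.3529, y* = 0.

x* = 18.3529, y* = 0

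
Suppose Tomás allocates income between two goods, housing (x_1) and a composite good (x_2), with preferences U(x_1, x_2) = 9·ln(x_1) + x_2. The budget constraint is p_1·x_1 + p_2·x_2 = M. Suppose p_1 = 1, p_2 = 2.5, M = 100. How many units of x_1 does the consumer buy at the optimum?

x_1* = 22.5

Set MRS = p_1/p_2: (9/x_1)/1 = p_1/p_2.
So x_1*(p_1,p_2) = 9·p_2/p_1, independent of income; and x_2* = (M − 9·p_2)/p_2.
At the given prices: x_1* = 9·2.5/1 = 22.5.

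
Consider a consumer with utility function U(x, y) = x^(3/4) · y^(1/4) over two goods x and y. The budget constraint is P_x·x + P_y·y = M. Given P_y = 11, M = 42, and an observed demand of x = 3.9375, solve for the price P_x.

P_x = 8

The MRS is 3·y/x. Set MRS = P_x/P_y.
Rearranging, P_y·y = (1/3)·P_x·x. Substituting into the budget gives P_x·x·(1 + (1/3)) = M.
Demand: x*(P_x,P_y,M) = 0.75·M/P_x and y* = 0.25·M/P_y.
Set x* = 3.9375 in the demand function and solve for P_x: P_x = 8.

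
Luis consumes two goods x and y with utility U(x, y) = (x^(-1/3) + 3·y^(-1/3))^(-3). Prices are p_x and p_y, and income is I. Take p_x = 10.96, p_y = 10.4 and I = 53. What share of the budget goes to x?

share on x = 0.3077

MRS = MU_x/MU_y = (1/3)·(y/x)^(4/3). Set equal to p_x/p_y.
Hence y/x = (3·p_x/p_y)^(1/(4/3)), i.e. raised to the 0.75 power.
Substitute y = (y/x)·x into the budget: x* = I/(p_x + p_y·(y/x)).
Numerically y/x = 2.370958, so x* = 53/(10.96 + 10.4·2.370958) = 1.488 and y* = 2.370958·1.488 = 3.528.
Expenditure on x: 10.96·1.488 = 16.3086; share = 0.3077.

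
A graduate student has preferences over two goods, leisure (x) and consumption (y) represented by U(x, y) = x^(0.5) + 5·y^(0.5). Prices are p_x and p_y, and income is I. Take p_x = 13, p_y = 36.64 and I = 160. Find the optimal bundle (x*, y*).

MU_x ∝ x^(-0.5), MU_y ∝ 5·y^(-0.5), so MRS = (1/5)·(y/x)^(0.5) = p_x/p_y.
Solve for the ratio: y/x = [5·p_x/p_y]^(2).
Substitute y = (y/x)·x into the budget: x* = I/(p_x + p_y·(y/x)).
Numerically y/x = 3.147138, so x* = 160/(13 + 36.64·3.147138) = 1.247 and y* = 3.147138·1.247 = 3.9244.

x* = 1.247, y* = 3.9244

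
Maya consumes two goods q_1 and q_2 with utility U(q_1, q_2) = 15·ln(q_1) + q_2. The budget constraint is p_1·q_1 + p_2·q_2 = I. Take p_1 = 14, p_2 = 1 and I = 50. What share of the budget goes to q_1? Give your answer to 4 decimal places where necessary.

So q_1*(p_1,p_2) = 15·p_2/p_1, independent of income; and q_2* = (I − 15·p_2)/p_2.
At the given prices: q_1* = 15·1/14 = 1.0714, and q_2* = 35.
Expenditure on q_1: 14·1.0714 = 15; share = 0.3.

share on q_1 = 0.3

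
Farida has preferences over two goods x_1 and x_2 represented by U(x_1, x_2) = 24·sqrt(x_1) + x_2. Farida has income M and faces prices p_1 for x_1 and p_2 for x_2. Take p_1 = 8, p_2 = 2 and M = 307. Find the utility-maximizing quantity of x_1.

x_1* = 9

MU_x_1 = 12/√x_1, MU_x_2 = 1. Tangency: 12/√x_1 = p_1/p_2.
Solve: √x_1 = 12·p_2/p_1, so x_1*(p_1,p_2) = (12·p_2/p_1)², and x_2* = (M − p_1·x_1*)/p_2.
Plugging in: x_1* = (12·2/8)² = 9.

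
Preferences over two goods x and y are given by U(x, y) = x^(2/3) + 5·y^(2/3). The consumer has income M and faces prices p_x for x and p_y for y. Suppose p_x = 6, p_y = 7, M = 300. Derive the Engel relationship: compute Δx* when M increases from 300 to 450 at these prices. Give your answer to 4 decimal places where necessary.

Δx* = 0.2693

With the ratio pinned down, the budget gives x* = M/(p_x + p_y·(y/x)) and y* = (y/x)·x*.
Numerically y/x = 78.717201, so x* = 300/(6 + 7·78.717201) = 0.5386.
At M' = 450: x* = 0.8079. Change: 0.8079 − 0.5386 = 0.2693.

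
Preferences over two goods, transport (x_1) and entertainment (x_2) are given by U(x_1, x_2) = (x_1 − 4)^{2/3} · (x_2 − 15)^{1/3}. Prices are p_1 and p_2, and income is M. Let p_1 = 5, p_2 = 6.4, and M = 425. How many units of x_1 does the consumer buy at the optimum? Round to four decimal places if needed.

MRS = 2·(x_2−15)/(x_1−4). Tangency with p_1/p_2 gives x_2−15 = (1/2)·(p_1/p_2)·(x_1−4).
After buying the subsistence bundle (4, 15), a share 2/3 of the remaining income goes to x_1: x_1* = 4 + 2/3·(M − 4p_1 − 15p_2)/p_1.
Discretionary income = 425 − 4·5 − 15·6.4 = 309; x_1* = 4 + 2/3·309/5 = 45.2.

x_1* = 45.2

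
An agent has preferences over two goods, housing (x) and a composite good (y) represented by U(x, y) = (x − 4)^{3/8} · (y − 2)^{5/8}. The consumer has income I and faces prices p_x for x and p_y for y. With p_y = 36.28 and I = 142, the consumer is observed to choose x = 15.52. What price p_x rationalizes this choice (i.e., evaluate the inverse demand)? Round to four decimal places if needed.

p_x = 2

Let x' = x−4, y' = y−2. MRS = (3/5)·y'/x' = p_x/p_y.
After buying the subsistence bundle (4, 2), a share 0.375 of the remaining income goes to x: x* = 4 + 0.375·(I − 4p_x − 2p_y)/p_x.
Set x* = 15.52 in the demand function and solve for p_x: p_x = 2.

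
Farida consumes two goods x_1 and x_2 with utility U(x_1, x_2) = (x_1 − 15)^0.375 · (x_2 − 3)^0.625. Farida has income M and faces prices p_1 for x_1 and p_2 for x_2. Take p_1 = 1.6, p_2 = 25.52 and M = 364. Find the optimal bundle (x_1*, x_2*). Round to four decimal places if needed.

x_1* = 76.7438, x_2* = 9.4518

MRS = (3/5)·(x_2−3)/(x_1−15). Tangency with p_1/p_2 gives x_2−3 = (5/3)·(p_1/p_2)·(x_1−15).
After buying the subsistence bundle (15, 3), a share 0.375 of the remaining income goes to x_1: x_1* = 15 + 0.375·(M − 15p_1 − 3p_2)/p_1.
Discretionary income = 364 − 15·1.6 − 3·25.52 = 263.44; x_1* = 15 + 0.375·263.44/1.6 = 76.7438; x_2* = 3 + 0.625·263.44/25.52 = 9.4518.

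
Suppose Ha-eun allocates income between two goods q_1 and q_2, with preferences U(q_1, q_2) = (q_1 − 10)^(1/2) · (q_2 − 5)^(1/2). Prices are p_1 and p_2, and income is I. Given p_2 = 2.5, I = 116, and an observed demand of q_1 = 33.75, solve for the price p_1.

p_1 = 1.8

Let q_1' = q_1−10, q_2' = q_2−5. MRS = q_2'/q_1' = p_1/p_2.
After buying the subsistence bundle (10, 5), a share 0.5 of the remaining income goes to q_1: q_1* = 10 + 0.5·(I − 10p_1 − 5p_2)/p_1.
Set q_1* = 33.75 in the demand function and solve for p_1: p_1 = 1.8.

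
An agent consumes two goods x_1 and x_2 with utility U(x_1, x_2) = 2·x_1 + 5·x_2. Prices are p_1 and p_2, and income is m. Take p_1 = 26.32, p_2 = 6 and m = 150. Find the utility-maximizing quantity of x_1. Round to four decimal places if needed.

x_1* = 0

Linear utility — the consumer picks whichever good has higher MU/price: 2/26.32 = 0.076 vs 5/6 = 0.8333.
x_2 gives more utility per dollar, so spend all income on x_2: x_2* = m/p_2, x_1* = 0.
Numerically: x_1* = 0, x_2* = 25.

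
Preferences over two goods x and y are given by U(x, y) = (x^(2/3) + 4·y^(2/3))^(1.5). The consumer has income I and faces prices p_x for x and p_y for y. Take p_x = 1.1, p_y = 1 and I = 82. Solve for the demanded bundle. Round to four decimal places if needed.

From the CES first-order condition, (1/4)·(y/x)^(1/3) = p_x/p_y.
Hence y/x = (4·p_x/p_y)^(1/(1/3)), i.e. raised to the 3 power.
With the ratio pinned down, the budget gives x* = I/(p_x + p_y·(y/x)) and y* = (y/x)·x*.
Numerically y/x = 85.184, so x* = 82/(1.1 + 1·85.184) = 0.9504 and y* = 85.184·0.9504 = 80.9546.

x* = 0.9504, y* = 80.9546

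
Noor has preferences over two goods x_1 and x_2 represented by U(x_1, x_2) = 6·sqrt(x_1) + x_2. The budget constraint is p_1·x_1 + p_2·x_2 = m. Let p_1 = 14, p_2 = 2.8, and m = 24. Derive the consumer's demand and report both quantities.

Utility is quasi-linear in x_2; the FOC for x_1 is 3/√x_1 = p_1/p_2.
Solve: √x_1 = 3·p_2/p_1, so x_1*(p_1,p_2) = (3·p_2/p_1)², and x_2* = (m − p_1·x_1*)/p_2.
Plugging in: x_1* = (3·2.8/14)² = 0.36, x_2* = 6.7714.

x_1* = 0.36, x_2* = 6.7714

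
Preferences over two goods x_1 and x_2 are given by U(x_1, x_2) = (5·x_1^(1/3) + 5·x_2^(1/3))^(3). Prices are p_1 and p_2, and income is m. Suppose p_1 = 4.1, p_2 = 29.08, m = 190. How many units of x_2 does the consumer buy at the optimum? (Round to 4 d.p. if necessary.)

x_2* = 1.7836

Substitute x_2 = (x_2/x_1)·x_1 into the budget: x_1* = m/(p_1 + p_2·(x_2/x_1)).
Numerically x_2/x_1 = 0.05294, so x_1* = 190/(4.1 + 29.08·0.05294) = 33.691 and x_2* = 0.05294·33.691 = 1.7836.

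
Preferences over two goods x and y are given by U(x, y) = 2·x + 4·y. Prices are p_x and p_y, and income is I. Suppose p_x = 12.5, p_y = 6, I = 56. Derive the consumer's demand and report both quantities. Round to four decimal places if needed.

Linear utility — the consumer picks whichever good has higher MU/price: 2/12.5 = 0.16 vs 4/6 = 0.6667.
y gives more utility per dollar, so spend all income on y: y* = I/p_y, x* = 0.
Numerically: x* = 0, y* = 9.3333.

x* = 0, y* = 9.3333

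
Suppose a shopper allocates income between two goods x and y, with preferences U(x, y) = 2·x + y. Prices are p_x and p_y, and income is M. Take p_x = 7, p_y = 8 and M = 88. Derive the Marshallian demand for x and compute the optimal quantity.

Perfect substitutes: compare marginal utility per dollar. 2/p_x vs 1/p_y → 0.2857 vs 0.125.
x gives more utility per dollar, so spend all income on x: x* = M/p_x, y* = 0.
Numerically: x* = 12.5714, y* = 0.

x* = 12.5714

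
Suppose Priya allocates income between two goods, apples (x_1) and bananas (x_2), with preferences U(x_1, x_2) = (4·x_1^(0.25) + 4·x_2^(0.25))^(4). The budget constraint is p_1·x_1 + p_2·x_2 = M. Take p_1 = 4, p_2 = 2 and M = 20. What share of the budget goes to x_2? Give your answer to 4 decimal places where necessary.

MU_x_1 ∝ 4·x_1^(-0.75), MU_x_2 ∝ 4·x_2^(-0.75), so MRS = (x_2/x_1)^(0.75) = p_1/p_2.
Solve for the ratio: x_2/x_1 = [p_1/p_2]^(4/3).
With the ratio pinned down, the budget gives x_1* = M/(p_1 + p_2·(x_2/x_1)) and x_2* = (x_2/x_1)·x_1*.
Numerically x_2/x_1 = 2.519842, so x_1* = 20/(4 + 2·2.519842) = 2.2125 and x_2* = 2.519842·2.2125 = 5.5751.
Expenditure on x_2: 2·5.5751 = 11.1501; share = 0.5575.

share on x_2 = 0.5575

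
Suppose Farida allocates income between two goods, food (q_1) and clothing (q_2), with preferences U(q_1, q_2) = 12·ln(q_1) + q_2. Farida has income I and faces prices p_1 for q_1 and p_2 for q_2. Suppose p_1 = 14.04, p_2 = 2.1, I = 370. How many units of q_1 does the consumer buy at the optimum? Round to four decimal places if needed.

q_1* = 1.7949

Set MRS = p_1/p_2: (12/q_1)/1 = p_1/p_2.
So q_1*(p_1,p_2) = 12·p_2/p_1, independent of income; and q_2* = (I − 12·p_2)/p_2.
At the given prices: q_1* = 12·2.1/14.04 = 1.7949.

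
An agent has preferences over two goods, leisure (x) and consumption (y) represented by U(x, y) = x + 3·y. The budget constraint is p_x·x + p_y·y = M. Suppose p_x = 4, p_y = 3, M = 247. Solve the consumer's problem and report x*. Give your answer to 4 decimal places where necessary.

y gives more utility per dollar, so spend all income on y: y* = M/p_y, x* = 0.
Numerically: x* = 0, y* = 82.3333.

x* = 0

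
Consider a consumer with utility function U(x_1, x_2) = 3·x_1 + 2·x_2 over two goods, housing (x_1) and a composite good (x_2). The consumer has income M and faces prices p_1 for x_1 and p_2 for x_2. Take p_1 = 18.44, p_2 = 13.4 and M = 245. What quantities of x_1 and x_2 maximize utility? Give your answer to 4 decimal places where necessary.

x_1* = 13.2863, x_2* = 0

Linear utility — the consumer picks whichever good has higher MU/price: 3/18.44 = 0.1627 vs 2/13.4 = 0.1493.
x_1 gives more utility per dollar, so spend all income on x_1: x_1* = M/p_1, x_2* = 0.
Numerically: x_1* = 13.2863, x_2* = 0.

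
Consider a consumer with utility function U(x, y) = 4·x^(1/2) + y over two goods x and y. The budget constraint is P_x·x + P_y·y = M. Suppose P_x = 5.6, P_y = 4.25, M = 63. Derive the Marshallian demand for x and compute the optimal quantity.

Set MRS = P_x/P_y: 2·x^(−1/2) = P_x/P_y.
Solve: √x = 2·P_y/P_x, so x*(P_x,P_y) = (2·P_y/P_x)², and y* = (M − P_x·x*)/P_y.
Plugging in: x* = (2·4.25/5.6)² = 2.3039.

x* = 2.3039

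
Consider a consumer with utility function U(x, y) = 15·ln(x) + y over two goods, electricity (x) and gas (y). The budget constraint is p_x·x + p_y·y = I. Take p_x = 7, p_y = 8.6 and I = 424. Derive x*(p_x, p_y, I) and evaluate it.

Set MRS = p_x/p_y: (15/x)/1 = p_x/p_y.
So x*(p_x,p_y) = 15·p_y/p_x, independent of income; and y* = (I − 15·p_y)/p_y.
At the given prices: x* = 15·8.6/7 = 18.4286.

x* = 18.4286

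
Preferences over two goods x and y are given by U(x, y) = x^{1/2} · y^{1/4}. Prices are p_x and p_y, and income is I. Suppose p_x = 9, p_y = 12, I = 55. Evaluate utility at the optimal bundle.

V = 2.244

The MRS is 2·y/x. Set MRS = p_x/p_y.
Rearranging, p_y·y = (1/2)·p_x·x. Substituting into the budget gives p_x·x·(1 + (1/2)) = I.
Demand: x*(p_x,p_y,I) = 2/3·I/p_x and y* = 1/3·I/p_y.
At p_x=9, p_y=12, I=55: x* = 2/3·55/9 = 4.0741, y* = 1.5278.
Utility at the optimum: U(4.0741, 1.5278) = 2.244.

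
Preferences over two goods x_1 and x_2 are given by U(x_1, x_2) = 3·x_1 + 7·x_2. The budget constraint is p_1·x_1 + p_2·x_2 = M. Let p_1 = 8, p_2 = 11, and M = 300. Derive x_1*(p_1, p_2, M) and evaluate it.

x_2 gives more utility per dollar, so spend all income on x_2: x_2* = M/p_2, x_1* = 0.
Numerically: x_1* = 0, x_2* = 27.2727.

x_1* = 0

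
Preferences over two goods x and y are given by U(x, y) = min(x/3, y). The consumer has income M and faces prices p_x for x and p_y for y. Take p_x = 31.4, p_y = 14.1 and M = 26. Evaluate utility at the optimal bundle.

With perfect complements, no substitution: consume in ratio x:y = 3:1.
Budget: p_x·x + p_y·(1/3)·x = M, so (3·p_x + p_y)·x = 3·M.
Demand: x*(p_x,p_y,M) = 3·M/(3·p_x + p_y), y* = M/(3·p_x + p_y).
Here 3·31.4 + 14.1 = 108.3, giving x* = 0.7202 and y* = 0.2401.
Utility at the optimum: U(0.7202, 0.2401) = 0.2401.

V = 0.2401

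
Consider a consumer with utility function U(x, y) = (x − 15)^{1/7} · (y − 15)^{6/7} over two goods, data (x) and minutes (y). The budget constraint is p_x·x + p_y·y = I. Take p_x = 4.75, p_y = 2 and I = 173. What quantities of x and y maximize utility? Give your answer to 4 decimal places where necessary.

x* = 17.1579, y* = 45.75

Let x' = x−15, y' = y−15. MRS = (1/6)·y'/x' = p_x/p_y.
Substituting into the budget: x* = 15 + 1/7·(I − 15·p_x − 15·p_y)/p_x, and y* = 15 + 6/7·(…)/p_y.
Discretionary income = 173 − 15·4.75 − 15·2 = 71.75; x* = 15 + 1/7·71.75/4.75 = 17.1579; y* = 15 + 6/7·71.75/2 = 45.75.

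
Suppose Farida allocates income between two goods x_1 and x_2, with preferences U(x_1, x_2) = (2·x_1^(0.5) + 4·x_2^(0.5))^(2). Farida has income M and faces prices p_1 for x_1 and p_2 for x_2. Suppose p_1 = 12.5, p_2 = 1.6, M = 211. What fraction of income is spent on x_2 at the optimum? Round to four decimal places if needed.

Numerically x_2/x_1 = 244.140625, so x_1* = 211/(12.5 + 1.6·244.140625) = 0.5234 and x_2* = 244.140625·0.5234 = 127.7859.
Expenditure on x_2: 1.6·127.7859 = 204.4574; share = 0.969.

share on x_2 = 0.969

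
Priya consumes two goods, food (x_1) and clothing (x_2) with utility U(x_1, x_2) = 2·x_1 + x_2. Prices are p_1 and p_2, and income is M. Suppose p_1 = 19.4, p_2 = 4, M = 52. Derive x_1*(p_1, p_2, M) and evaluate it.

x_1* = 0

Linear utility — the consumer picks whichever good has higher MU/price: 2/19.4 = 0.1031 vs 1/4 = 0.25.
x_2 gives more utility per dollar, so spend all income on x_2: x_2* = M/p_2, x_1* = 0.
Numerically: x_1* = 0, x_2* = 13.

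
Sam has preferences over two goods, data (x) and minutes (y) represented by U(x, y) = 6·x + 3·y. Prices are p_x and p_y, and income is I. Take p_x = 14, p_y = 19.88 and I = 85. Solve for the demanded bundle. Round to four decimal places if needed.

Perfect substitutes: compare marginal utility per dollar. 6/p_x vs 3/p_y → 0.4286 vs 0.1509.
x gives more utility per dollar, so spend all income on x: x* = I/p_x, y* = 0.
Numerically: x* = 6.0714, y* = 0.

x* = 6.0714, y* = 0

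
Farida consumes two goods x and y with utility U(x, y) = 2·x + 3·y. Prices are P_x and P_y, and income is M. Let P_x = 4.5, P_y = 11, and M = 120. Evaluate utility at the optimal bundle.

Numerically: x* = 26.6667, y* = 0.
Utility at the optimum: U(26.6667, 0) = 53.3333.

V = 53.3333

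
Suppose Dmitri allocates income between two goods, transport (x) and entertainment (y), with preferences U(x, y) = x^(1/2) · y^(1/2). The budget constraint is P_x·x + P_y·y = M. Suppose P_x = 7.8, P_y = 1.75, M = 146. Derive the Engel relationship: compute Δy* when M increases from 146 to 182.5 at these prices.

Tangency: MRS = y/x = P_x/P_y.
Rearranging, P_y·y = P_x·x. Substituting into the budget gives P_x·x·(1 + 1) = M.
Demand: x*(P_x,P_y,M) = 0.5·M/P_x and y* = 0.5·M/P_y.
At P_x=7.8, P_y=1.75, M=146: y* = 0.5·146/1.75 = 41.7143.
At M' = 182.5: y* = 52.1429. Change: 52.1429 − 41.7143 = 10.4286.

Δy* = 10.4286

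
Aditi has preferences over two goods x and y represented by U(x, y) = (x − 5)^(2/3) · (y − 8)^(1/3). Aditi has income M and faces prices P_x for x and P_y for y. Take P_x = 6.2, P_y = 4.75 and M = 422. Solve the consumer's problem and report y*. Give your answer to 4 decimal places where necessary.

y* = 32.7719

This is Cobb-Douglas in (x−5, y−8): tangency gives 2/3·P_y·(y−8) = 1/3·P_x·(x−5).
Substituting into the budget: x* = 5 + 2/3·(M − 5·P_x − 8·P_y)/P_x, and y* = 8 + 1/3·(…)/P_y.
Discretionary income = 422 − 5·6.2 − 8·4.75 = 353; y* = 8 + 1/3·353/4.75 = 32.7719.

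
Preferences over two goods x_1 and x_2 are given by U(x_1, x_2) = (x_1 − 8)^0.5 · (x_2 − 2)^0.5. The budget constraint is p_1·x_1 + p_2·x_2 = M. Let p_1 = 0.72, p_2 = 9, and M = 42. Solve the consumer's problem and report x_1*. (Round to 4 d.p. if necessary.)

x_1* = 20.6667

Discretionary income = 42 − 8·0.72 − 2·9 = 18.24; x_1* = 8 + 0.5·18.24/0.72 = 20.6667.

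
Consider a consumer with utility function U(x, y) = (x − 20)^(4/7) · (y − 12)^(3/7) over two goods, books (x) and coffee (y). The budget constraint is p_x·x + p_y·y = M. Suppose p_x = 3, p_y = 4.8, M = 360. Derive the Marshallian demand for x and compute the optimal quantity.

x* = 66.1714

Discretionary income = 360 − 20·3 − 12·4.8 = 242.4; x* = 20 + 4/7·242.4/3 = 66.1714.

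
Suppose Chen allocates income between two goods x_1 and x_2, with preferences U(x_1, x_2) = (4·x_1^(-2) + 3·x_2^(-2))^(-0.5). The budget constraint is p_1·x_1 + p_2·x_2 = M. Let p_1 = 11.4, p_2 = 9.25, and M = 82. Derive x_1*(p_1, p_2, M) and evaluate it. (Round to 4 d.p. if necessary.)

From the CES first-order condition, (4/3)·(x_2/x_1)^(3) = p_1/p_2.
Solve for the ratio: x_2/x_1 = [(3/4)·p_1/p_2]^(1/3).
Substitute x_2 = (x_2/x_1)·x_1 into the budget: x_1* = M/(p_1 + p_2·(x_2/x_1)).
Numerically x_2/x_1 = 0.97411, so x_1* = 82/(11.4 + 9.25·0.97411) = 4.0175.

x_1* = 4.0175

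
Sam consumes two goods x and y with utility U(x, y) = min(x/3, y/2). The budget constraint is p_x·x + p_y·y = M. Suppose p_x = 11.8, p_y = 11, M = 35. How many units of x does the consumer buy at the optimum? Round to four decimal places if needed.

Leontief preferences: the optimum is at the kink where x/3 = y/2, i.e. y = (2/3)·x.
Budget: p_x·x + p_y·(2/3)·x = M, so (3·p_x + 2·p_y)·x = 3·M.
Demand: x*(p_x,p_y,M) = 3·M/(3·p_x + 2·p_y), y* = 2·M/(3·p_x + 2·p_y).
Here 3·11.8 + 2·11 = 57.4, giving x* = 1.8293.

x* = 1.8293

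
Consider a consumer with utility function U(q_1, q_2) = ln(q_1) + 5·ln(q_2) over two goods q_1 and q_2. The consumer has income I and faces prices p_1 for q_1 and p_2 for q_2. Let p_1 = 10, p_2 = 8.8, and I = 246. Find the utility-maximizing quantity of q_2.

q_2* = 23.2955

The MRS is (1/5)·q_2/q_1. Set MRS = p_1/p_2.
Rearranging, p_2·q_2 = 5·p_1·q_1. Substituting into the budget gives p_1·q_1·(1 + 5) = I.
Demand: q_1*(p_1,p_2,I) = 1/6·I/p_1 and q_2* = 5/6·I/p_2.
At p_1=10, p_2=8.8, I=246: q_2* = 5/6·246/8.8 = 23.2955.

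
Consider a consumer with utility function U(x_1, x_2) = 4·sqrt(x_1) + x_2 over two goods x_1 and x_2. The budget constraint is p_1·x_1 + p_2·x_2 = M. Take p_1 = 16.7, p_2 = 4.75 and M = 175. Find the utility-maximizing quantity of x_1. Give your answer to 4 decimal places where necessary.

Solve: √x_1 = 2·p_2/p_1, so x_1*(p_1,p_2) = (2·p_2/p_1)², and x_2* = (M − p_1·x_1*)/p_2.
Plugging in: x_1* = (2·4.75/16.7)² = 0.3236.

x_1* = 0.3236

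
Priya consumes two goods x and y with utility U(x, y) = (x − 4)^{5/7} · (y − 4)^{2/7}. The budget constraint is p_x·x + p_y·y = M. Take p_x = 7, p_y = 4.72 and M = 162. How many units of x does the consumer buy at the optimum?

x* = 15.7469

MRS = (5/2)·(y−4)/(x−4). Tangency with p_x/p_y gives y−4 = (2/5)·(p_x/p_y)·(x−4).
After buying the subsistence bundle (4, 4), a share 5/7 of the remaining income goes to x: x* = 4 + 5/7·(M − 4p_x − 4p_y)/p_x.
Discretionary income = 162 − 4·7 − 4·4.72 = 115.12; x* = 4 + 5/7·115.12/7 = 15.7469.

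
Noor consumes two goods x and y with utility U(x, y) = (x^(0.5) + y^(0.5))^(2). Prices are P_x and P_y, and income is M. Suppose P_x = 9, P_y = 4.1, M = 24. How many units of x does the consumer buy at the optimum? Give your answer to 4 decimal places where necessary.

x* = 0.8346

MRS = MU_x/MU_y = (y/x)^(0.5). Set equal to P_x/P_y.
Solve for the ratio: y/x = [P_x/P_y]^(2).
With the ratio pinned down, the budget gives x* = M/(P_x + P_y·(y/x)) and y* = (y/x)·x*.
Numerically y/x = 4.81856, so x* = 24/(9 + 4.1·4.81856) = 0.8346.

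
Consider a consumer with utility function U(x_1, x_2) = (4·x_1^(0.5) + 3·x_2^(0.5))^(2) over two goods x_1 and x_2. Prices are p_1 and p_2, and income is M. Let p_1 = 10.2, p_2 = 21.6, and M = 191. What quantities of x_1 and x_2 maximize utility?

MU_x_1 ∝ 4·x_1^(-0.5), MU_x_2 ∝ 3·x_2^(-0.5), so MRS = (4/3)·(x_2/x_1)^(0.5) = p_1/p_2.
Hence x_2/x_1 = ((3/4)·p_1/p_2)^(1/(0.5)), i.e. raised to the 2 power.
Substitute x_2 = (x_2/x_1)·x_1 into the budget: x_1* = M/(p_1 + p_2·(x_2/x_1)).
Numerically x_2/x_1 = 0.125434, so x_1* = 191/(10.2 + 21.6·0.125434) = 14.7954 and x_2* = 0.125434·14.7954 = 1.8559.

x_1* = 14.7954, x_2* = 1.8559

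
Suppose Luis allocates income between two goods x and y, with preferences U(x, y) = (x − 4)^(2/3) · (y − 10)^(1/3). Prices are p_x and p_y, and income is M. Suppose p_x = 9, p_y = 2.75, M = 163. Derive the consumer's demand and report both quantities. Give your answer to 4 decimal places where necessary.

x* = 11.3704, y* = 22.0606

This is Cobb-Douglas in (x−4, y−10): tangency gives 2/3·p_y·(y−10) = 1/3·p_x·(x−4).
Substituting into the budget: x* = 4 + 2/3·(M − 4·p_x − 10·p_y)/p_x, and y* = 10 + 1/3·(…)/p_y.
Discretionary income = 163 − 4·9 − 10·2.75 = 99.5; x* = 4 + 2/3·99.5/9 = 11.3704; y* = 10 + 1/3·99.5/2.75 = 22.0606.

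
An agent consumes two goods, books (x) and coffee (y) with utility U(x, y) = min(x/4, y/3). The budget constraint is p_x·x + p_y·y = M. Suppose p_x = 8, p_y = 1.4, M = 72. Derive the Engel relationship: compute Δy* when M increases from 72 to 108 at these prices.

Leontief preferences: the optimum is at the kink where x/4 = y/3, i.e. y = (3/4)·x.
Budget: p_x·x + p_y·(3/4)·x = M, so (4·p_x + 3·p_y)·x = 4·M.
Demand: x*(p_x,p_y,M) = 4·M/(4·p_x + 3·p_y), y* = 3·M/(4·p_x + 3·p_y).
Here 4·8 + 3·1.4 = 36.2, giving y* = 5.9669.
At M' = 108: y* = 8.9503. Change: 8.9503 − 5.9669 = 2.9834.

Δy* = 2.9834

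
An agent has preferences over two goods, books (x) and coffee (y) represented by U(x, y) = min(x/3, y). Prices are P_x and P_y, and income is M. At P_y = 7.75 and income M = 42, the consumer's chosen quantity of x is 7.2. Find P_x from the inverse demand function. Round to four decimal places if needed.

Leontief preferences: the optimum is at the kink where x/3 = y/1, i.e. y = (1/3)·x.
Budget: P_x·x + P_y·(1/3)·x = M, so (3·P_x + P_y)·x = 3·M.
Demand: x*(P_x,P_y,M) = 3·M/(3·P_x + P_y), y* = M/(3·P_x + P_y).
Set x* = 7.2 in the demand function and solve for P_x: P_x = 3.25.

P_x = 3.25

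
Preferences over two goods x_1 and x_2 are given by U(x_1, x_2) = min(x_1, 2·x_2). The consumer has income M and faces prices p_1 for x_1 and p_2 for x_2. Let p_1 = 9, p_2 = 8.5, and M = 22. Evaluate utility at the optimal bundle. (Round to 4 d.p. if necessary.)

With perfect complements, no substitution: consume in ratio x_1:x_2 = 2:1.
Budget: p_1·x_1 + p_2·(1/2)·x_1 = M, so (2·p_1 + p_2)·x_1 = 2·M.
Demand: x_1*(p_1,p_2,M) = 2·M/(2·p_1 + p_2), x_2* = M/(2·p_1 + p_2).
Here 2·9 + 8.5 = 26.5, giving x_1* = 1.6604 and x_2* = 0.8302.
Utility at the optimum: U(1.6604, 0.8302) = 1.6604.

V = 1.6604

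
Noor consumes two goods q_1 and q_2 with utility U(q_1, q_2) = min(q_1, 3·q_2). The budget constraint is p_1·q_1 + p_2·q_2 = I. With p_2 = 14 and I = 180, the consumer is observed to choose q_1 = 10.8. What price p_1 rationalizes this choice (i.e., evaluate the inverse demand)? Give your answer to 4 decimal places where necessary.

Leontief preferences: the optimum is at the kink where q_1/3 = q_2/1, i.e. q_2 = (1/3)·q_1.
Budget: p_1·q_1 + p_2·(1/3)·q_1 = I, so (3·p_1 + p_2)·q_1 = 3·I.
Demand: q_1*(p_1,p_2,I) = 3·I/(3·p_1 + p_2), q_2* = I/(3·p_1 + p_2).
Set q_1* = 10.8 in the demand function and solve for p_1: p_1 = 12.

p_1 = 12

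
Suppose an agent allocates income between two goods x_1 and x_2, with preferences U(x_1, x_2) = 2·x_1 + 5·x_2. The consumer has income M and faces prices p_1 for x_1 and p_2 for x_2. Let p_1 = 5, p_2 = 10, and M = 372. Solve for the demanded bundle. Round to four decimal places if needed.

x_1* = 0, x_2* = 37.2

x_2 gives more utility per dollar, so spend all income on x_2: x_2* = M/p_2, x_1* = 0.
Numerically: x_1* = 0, x_2* = 37.2.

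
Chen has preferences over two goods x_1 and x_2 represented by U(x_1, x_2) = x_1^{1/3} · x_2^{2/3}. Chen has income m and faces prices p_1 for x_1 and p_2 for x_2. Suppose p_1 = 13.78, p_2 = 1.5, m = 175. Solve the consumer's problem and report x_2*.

x_2* = 77.7778

The MRS is (1/2)·x_2/x_1. Set MRS = p_1/p_2.
Rearranging, p_2·x_2 = 2·p_1·x_1. Substituting into the budget gives p_1·x_1·(1 + 2) = m.
Demand: x_1*(p_1,p_2,m) = 1/3·m/p_1 and x_2* = 2/3·m/p_2.
At p_1=13.78, p_2=1.5, m=175: x_2* = 2/3·175/1.5 = 77.7778.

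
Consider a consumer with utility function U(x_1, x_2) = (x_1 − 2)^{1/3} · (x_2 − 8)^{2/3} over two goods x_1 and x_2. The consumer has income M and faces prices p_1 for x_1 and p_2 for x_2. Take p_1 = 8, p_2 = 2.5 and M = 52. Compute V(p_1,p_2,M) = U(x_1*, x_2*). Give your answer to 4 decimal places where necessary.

Let x_1' = x_1−2, x_2' = x_2−8. MRS = (1/2)·x_2'/x_1' = p_1/p_2.
After buying the subsistence bundle (2, 8), a share 1/3 of the remaining income goes to x_1: x_1* = 2 + 1/3·(M − 2p_1 − 8p_2)/p_1.
Discretionary income = 52 − 2·8 − 8·2.5 = 16; x_1* = 2 + 1/3·16/8 = 2.6667; x_2* = 8 + 2/3·16/2.5 = 12.2667.
Utility at the optimum: U(2.6667, 12.2667) = 2.2981.

V = 2.2981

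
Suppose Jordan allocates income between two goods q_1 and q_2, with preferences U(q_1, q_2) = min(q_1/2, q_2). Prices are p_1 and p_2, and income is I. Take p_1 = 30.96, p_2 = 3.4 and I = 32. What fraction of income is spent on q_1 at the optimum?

Here 2·30.96 + 3.4 = 65.32, giving q_1* = 0.9798 and q_2* = 0.4899.
Expenditure on q_1: 30.96·0.9798 = 30.3344; share = 0.9479.

share on q_1 = 0.9479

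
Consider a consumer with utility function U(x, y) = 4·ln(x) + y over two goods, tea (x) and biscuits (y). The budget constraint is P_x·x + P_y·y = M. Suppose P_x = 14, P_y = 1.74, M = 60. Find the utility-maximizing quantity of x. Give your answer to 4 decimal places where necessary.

x* = 0.4971

Set MRS = P_x/P_y: (4/x)/1 = P_x/P_y.
So x*(P_x,P_y) = 4·P_y/P_x, independent of income; and y* = (M − 4·P_y)/P_y.
At the given prices: x* = 4·1.74/14 = 0.4971.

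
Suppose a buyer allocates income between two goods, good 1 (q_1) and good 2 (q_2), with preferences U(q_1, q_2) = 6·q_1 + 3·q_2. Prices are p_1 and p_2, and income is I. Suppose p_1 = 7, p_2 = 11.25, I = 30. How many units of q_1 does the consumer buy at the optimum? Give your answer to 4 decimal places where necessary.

Linear utility — the consumer picks whichever good has higher MU/price: 6/7 = 0.8571 vs 3/11.25 = 0.2667.
q_1 gives more utility per dollar, so spend all income on q_1: q_1* = I/p_1, q_2* = 0.
Numerically: q_1* = 4.2857, q_2* = 0.

q_1* = 4.2857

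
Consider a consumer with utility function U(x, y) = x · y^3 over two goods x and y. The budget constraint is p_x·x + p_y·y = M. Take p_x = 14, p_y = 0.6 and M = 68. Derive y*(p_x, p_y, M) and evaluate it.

Tangency: MRS = (1/3)·y/x = p_x/p_y.
So p_y·y = 3·p_x·x; combined with the budget, a share 0.25 of income goes to x.
Demand: x*(p_x,p_y,M) = 0.25·M/p_x and y* = 0.75·M/p_y.
At p_x=14, p_y=0.6, M=68: y* = 0.75·68/0.6 = 85.

y* = 85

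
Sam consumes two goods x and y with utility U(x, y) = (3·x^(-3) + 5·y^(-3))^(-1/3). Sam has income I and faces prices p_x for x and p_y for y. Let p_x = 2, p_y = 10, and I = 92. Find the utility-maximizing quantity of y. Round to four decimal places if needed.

y* = 7.283

MRS = MU_x/MU_y = (3/5)·(y/x)^(4). Set equal to p_x/p_y.
Hence y/x = ((5/3)·p_x/p_y)^(1/(4)), i.e. raised to the 0.25 power.
Substitute y = (y/x)·x into the budget: x* = I/(p_x + p_y·(y/x)).
Numerically y/x = 0.759836, so x* = 92/(2 + 10·0.759836) = 9.585 and y* = 0.759836·9.585 = 7.283.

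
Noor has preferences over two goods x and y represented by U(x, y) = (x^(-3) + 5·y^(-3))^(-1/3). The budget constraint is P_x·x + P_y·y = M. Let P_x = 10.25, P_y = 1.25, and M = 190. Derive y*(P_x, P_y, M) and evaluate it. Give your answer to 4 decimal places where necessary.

y* = 35.8445

With the ratio pinned down, the budget gives x* = M/(P_x + P_y·(y/x)) and y* = (y/x)·x*.
Numerically y/x = 2.53044, so x* = 190/(10.25 + 1.25·2.53044) = 14.1653 and y* = 2.53044·14.1653 = 35.8445.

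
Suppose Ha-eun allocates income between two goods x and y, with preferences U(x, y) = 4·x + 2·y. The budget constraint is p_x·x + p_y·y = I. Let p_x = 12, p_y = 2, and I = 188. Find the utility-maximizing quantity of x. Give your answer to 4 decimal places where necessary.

x* = 0

Perfect substitutes: compare marginal utility per dollar. 4/p_x vs 2/p_y → 0.3333 vs 1.
y gives more utility per dollar, so spend all income on y: y* = I/p_y, x* = 0.
Numerically: x* = 0, y* = 94.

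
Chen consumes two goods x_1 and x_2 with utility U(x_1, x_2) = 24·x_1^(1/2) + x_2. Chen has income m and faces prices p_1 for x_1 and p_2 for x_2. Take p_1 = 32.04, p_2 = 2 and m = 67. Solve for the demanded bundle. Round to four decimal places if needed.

Utility is quasi-linear in x_2; the FOC for x_1 is 12/√x_1 = p_1/p_2.
Solve: √x_1 = 12·p_2/p_1, so x_1*(p_1,p_2) = (12·p_2/p_1)², and x_2* = (m − p_1·x_1*)/p_2.
Plugging in: x_1* = (12·2/32.04)² = 0.5611, x_2* = 24.5112.

x_1* = 0.5611, x_2* = 24.5112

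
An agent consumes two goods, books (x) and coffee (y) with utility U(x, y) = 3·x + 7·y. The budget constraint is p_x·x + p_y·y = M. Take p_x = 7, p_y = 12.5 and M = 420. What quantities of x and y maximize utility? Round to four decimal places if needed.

Perfect substitutes: compare marginal utility per dollar. 3/p_x vs 7/p_y → 0.4286 vs 0.56.
y gives more utility per dollar, so spend all income on y: y* = M/p_y, x* = 0.
Numerically: x* = 0, y* = 33.6.

x* = 0, y* = 33.6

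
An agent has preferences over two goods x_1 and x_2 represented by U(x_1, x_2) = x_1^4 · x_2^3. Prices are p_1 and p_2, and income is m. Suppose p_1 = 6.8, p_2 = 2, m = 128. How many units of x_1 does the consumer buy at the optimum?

At p_1=6.8, p_2=2, m=128: x_1* = 4/7·128/6.8 = 10.7563.

x_1* = 10.7563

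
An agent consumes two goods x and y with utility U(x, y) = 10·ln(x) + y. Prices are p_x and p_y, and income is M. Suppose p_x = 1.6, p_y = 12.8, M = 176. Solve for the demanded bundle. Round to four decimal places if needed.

x* = 80, y* = 3.75

Set MRS = p_x/p_y: (10/x)/1 = p_x/p_y.
So x*(p_x,p_y) = 10·p_y/p_x, independent of income; and y* = (M − 10·p_y)/p_y.
At the given prices: x* = 10·12.8/1.6 = 80, and y* = 3.75.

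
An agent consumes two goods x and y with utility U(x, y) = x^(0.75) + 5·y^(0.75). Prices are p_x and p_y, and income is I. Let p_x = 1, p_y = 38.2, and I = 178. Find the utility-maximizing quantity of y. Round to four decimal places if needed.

MU_x ∝ x^(-0.25), MU_y ∝ 5·y^(-0.25), so MRS = (1/5)·(y/x)^(0.25) = p_x/p_y.
Solve for the ratio: y/x = [5·p_x/p_y]^(4).
With the ratio pinned down, the budget gives x* = I/(p_x + p_y·(y/x)) and y* = (y/x)·x*.
Numerically y/x = 0.000294, so x* = 178/(1 + 38.2·0.000294) = 176.0264 and y* = 0.000294·176.0264 = 0.0517.

y* = 0.0517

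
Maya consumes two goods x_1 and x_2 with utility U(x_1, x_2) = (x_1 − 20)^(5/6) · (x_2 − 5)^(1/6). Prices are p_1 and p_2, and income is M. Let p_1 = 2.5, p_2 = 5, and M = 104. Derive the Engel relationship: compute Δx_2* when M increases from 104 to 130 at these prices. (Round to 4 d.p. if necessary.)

MRS = 5·(x_2−5)/(x_1−20). Tangency with p_1/p_2 gives x_2−5 = (1/5)·(p_1/p_2)·(x_1−20).
After buying the subsistence bundle (20, 5), a share 5/6 of the remaining income goes to x_1: x_1* = 20 + 5/6·(M − 20p_1 − 5p_2)/p_1.
Discretionary income = 104 − 20·2.5 − 5·5 = 29; x_2* = 5 + 1/6·29/5 = 5.9667.
At M' = 130: x_2* = 6.8333. Change: 6.8333 − 5.9667 = 0.8667.

Δx_2* = 0.8667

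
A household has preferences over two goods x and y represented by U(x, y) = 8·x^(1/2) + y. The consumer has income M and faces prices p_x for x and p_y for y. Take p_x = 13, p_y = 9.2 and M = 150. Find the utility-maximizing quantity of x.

Utility is quasi-linear in y; the FOC for x is 4/√x = p_x/p_y.
Thus x* = (4·p_y/p_x)² — independent of M — with the rest of income spent on y.
Plugging in: x* = (4·9.2/13)² = 8.0133.

x* = 8.0133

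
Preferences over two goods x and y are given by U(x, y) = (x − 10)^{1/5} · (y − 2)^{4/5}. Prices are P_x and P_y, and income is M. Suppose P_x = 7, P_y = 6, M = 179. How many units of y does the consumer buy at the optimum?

y* = 14.9333

Discretionary income = 179 − 10·7 − 2·6 = 97; y* = 2 + 0.8·97/6 = 14.9333.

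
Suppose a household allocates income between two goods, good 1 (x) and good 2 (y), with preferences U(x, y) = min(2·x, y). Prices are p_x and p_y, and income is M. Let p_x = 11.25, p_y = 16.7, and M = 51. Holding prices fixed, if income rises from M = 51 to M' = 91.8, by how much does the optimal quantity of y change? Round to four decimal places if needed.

Δy* = 1.8275

With perfect complements, no substitution: consume in ratio x:y = 1:2.
Budget: p_x·x + p_y·2·x = M, so (p_x + 2·p_y)·x = M.
Demand: x*(p_x,p_y,M) = M/(p_x + 2·p_y), y* = 2·M/(p_x + 2·p_y).
Here 11.25 + 2·16.7 = 44.65, giving y* = 2.2844.
At M' = 91.8: y* = 4.112. Change: 4.112 − 2.2844 = 1.8275.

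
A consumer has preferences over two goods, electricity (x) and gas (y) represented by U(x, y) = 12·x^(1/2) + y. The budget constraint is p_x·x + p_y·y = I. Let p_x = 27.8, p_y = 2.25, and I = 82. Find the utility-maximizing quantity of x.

Utility is quasi-linear in y; the FOC for x is 6/√x = p_x/p_y.
Thus x* = (6·p_y/p_x)² — independent of I — with the rest of income spent on y.
Plugging in: x* = (6·2.25/27.8)² = 0.2358.

x* = 0.2358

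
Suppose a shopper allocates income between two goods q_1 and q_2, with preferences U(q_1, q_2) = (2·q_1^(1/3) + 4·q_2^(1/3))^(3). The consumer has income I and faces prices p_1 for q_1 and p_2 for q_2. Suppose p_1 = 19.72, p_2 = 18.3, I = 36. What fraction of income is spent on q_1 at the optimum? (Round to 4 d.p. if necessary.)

share on q_1 = 0.2541

Numerically q_2/q_1 = 3.163944, so q_1* = 36/(19.72 + 18.3·3.163944) = 0.4638 and q_2* = 3.163944·0.4638 = 1.4674.
Expenditure on q_1: 19.72·0.4638 = 9.1461; share = 0.2541.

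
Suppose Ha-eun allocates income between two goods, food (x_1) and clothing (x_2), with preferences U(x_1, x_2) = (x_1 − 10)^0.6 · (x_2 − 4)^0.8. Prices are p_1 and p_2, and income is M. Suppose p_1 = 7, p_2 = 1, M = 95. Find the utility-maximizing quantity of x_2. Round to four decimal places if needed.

MRS = (3/4)·(x_2−4)/(x_1−10). Tangency with p_1/p_2 gives x_2−4 = (4/3)·(p_1/p_2)·(x_1−10).
After buying the subsistence bundle (10, 4), a share 3/7 of the remaining income goes to x_1: x_1* = 10 + 3/7·(M − 10p_1 − 4p_2)/p_1.
Discretionary income = 95 − 10·7 − 4·1 = 21; x_2* = 4 + 4/7·21/1 = 16.

x_2* = 16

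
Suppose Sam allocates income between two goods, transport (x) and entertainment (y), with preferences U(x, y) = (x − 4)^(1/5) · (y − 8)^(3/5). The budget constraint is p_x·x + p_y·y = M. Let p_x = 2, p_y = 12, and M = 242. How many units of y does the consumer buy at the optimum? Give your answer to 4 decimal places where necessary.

Let x' = x−4, y' = y−8. MRS = (1/3)·y'/x' = p_x/p_y.
After buying the subsistence bundle (4, 8), a share 0.25 of the remaining income goes to x: x* = 4 + 0.25·(M − 4p_x − 8p_y)/p_x.
Discretionary income = 242 − 4·2 − 8·12 = 138; y* = 8 + 0.75·138/12 = 16.625.

y* = 16.625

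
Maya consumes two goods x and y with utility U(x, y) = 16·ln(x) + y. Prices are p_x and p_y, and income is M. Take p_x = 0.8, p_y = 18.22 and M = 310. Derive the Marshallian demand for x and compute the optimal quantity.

Set MRS = p_x/p_y: (16/x)/1 = p_x/p_y.
So x*(p_x,p_y) = 16·p_y/p_x, independent of income; and y* = (M − 16·p_y)/p_y.
At the given prices: x* = 16·18.22/0.8 = 364.4.

x* = 364.4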